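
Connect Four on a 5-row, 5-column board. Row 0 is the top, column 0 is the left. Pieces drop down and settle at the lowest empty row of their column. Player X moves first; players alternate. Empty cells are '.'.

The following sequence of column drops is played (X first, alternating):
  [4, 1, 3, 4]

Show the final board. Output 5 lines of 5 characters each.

Move 1: X drops in col 4, lands at row 4
Move 2: O drops in col 1, lands at row 4
Move 3: X drops in col 3, lands at row 4
Move 4: O drops in col 4, lands at row 3

Answer: .....
.....
.....
....O
.O.XX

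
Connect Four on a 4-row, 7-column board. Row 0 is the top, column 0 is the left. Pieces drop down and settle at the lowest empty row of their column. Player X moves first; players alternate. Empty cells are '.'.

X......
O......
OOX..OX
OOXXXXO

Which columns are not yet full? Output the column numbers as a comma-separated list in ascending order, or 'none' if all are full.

col 0: top cell = 'X' → FULL
col 1: top cell = '.' → open
col 2: top cell = '.' → open
col 3: top cell = '.' → open
col 4: top cell = '.' → open
col 5: top cell = '.' → open
col 6: top cell = '.' → open

Answer: 1,2,3,4,5,6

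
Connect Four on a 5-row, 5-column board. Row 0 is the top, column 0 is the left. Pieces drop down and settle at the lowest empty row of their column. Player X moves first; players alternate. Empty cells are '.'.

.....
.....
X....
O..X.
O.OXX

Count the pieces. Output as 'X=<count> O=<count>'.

X=4 O=3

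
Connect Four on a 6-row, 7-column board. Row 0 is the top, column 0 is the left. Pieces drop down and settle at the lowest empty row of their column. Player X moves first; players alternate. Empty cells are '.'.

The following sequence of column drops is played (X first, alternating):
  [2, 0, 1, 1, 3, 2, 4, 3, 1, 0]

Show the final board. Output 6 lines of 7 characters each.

Answer: .......
.......
.......
.X.....
OOOO...
OXXXX..

Derivation:
Move 1: X drops in col 2, lands at row 5
Move 2: O drops in col 0, lands at row 5
Move 3: X drops in col 1, lands at row 5
Move 4: O drops in col 1, lands at row 4
Move 5: X drops in col 3, lands at row 5
Move 6: O drops in col 2, lands at row 4
Move 7: X drops in col 4, lands at row 5
Move 8: O drops in col 3, lands at row 4
Move 9: X drops in col 1, lands at row 3
Move 10: O drops in col 0, lands at row 4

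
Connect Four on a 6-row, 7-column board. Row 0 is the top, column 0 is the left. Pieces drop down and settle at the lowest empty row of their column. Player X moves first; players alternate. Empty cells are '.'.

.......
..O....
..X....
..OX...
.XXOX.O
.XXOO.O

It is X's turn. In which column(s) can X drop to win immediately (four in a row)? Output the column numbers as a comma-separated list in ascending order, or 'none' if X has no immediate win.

Answer: 5

Derivation:
col 0: drop X → no win
col 1: drop X → no win
col 2: drop X → no win
col 3: drop X → no win
col 4: drop X → no win
col 5: drop X → WIN!
col 6: drop X → no win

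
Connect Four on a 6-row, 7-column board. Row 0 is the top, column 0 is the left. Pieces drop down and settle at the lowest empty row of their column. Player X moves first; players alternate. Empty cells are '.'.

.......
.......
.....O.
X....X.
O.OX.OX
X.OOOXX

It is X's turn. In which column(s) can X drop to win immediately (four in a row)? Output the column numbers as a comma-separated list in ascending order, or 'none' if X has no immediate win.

Answer: none

Derivation:
col 0: drop X → no win
col 1: drop X → no win
col 2: drop X → no win
col 3: drop X → no win
col 4: drop X → no win
col 5: drop X → no win
col 6: drop X → no win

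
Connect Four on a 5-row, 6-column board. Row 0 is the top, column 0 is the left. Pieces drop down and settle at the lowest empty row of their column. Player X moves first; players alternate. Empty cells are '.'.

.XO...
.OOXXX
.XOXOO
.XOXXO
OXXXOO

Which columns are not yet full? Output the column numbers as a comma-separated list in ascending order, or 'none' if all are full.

col 0: top cell = '.' → open
col 1: top cell = 'X' → FULL
col 2: top cell = 'O' → FULL
col 3: top cell = '.' → open
col 4: top cell = '.' → open
col 5: top cell = '.' → open

Answer: 0,3,4,5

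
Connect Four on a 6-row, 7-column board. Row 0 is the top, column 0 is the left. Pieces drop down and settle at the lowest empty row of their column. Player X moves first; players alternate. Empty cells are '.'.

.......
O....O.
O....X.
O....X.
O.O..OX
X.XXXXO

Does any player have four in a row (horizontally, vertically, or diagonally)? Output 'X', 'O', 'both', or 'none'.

both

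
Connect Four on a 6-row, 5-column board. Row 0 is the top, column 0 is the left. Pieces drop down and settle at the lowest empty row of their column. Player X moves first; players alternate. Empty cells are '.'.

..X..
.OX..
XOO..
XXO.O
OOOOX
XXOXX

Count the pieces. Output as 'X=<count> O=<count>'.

X=10 O=10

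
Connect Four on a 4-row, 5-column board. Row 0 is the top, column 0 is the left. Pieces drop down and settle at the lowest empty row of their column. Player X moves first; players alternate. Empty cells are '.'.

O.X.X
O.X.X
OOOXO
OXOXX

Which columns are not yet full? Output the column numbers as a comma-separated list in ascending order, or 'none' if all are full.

col 0: top cell = 'O' → FULL
col 1: top cell = '.' → open
col 2: top cell = 'X' → FULL
col 3: top cell = '.' → open
col 4: top cell = 'X' → FULL

Answer: 1,3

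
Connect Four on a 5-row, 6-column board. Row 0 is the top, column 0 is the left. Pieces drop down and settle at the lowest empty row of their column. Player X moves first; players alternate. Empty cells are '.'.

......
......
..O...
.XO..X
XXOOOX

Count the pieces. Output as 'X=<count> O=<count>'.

X=5 O=5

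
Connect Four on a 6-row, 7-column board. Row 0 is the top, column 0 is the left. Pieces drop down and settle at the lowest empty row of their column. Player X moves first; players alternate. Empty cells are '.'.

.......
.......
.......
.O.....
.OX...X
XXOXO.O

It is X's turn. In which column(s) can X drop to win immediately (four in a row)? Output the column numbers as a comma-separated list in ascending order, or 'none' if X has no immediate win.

Answer: none

Derivation:
col 0: drop X → no win
col 1: drop X → no win
col 2: drop X → no win
col 3: drop X → no win
col 4: drop X → no win
col 5: drop X → no win
col 6: drop X → no win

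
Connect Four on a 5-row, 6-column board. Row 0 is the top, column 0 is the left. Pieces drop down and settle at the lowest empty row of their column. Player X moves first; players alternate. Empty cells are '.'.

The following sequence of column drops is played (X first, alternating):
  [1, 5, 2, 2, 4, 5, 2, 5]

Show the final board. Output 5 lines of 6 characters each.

Move 1: X drops in col 1, lands at row 4
Move 2: O drops in col 5, lands at row 4
Move 3: X drops in col 2, lands at row 4
Move 4: O drops in col 2, lands at row 3
Move 5: X drops in col 4, lands at row 4
Move 6: O drops in col 5, lands at row 3
Move 7: X drops in col 2, lands at row 2
Move 8: O drops in col 5, lands at row 2

Answer: ......
......
..X..O
..O..O
.XX.XO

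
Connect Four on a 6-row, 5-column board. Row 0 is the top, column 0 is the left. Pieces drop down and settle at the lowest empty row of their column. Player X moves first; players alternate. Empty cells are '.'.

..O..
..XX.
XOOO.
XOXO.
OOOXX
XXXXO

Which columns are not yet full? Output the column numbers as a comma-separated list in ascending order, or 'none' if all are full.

Answer: 0,1,3,4

Derivation:
col 0: top cell = '.' → open
col 1: top cell = '.' → open
col 2: top cell = 'O' → FULL
col 3: top cell = '.' → open
col 4: top cell = '.' → open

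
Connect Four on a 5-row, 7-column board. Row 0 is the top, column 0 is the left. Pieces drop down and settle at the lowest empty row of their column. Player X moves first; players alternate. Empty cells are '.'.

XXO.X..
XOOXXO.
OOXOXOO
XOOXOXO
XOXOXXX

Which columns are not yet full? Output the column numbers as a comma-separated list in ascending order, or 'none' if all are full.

Answer: 3,5,6

Derivation:
col 0: top cell = 'X' → FULL
col 1: top cell = 'X' → FULL
col 2: top cell = 'O' → FULL
col 3: top cell = '.' → open
col 4: top cell = 'X' → FULL
col 5: top cell = '.' → open
col 6: top cell = '.' → open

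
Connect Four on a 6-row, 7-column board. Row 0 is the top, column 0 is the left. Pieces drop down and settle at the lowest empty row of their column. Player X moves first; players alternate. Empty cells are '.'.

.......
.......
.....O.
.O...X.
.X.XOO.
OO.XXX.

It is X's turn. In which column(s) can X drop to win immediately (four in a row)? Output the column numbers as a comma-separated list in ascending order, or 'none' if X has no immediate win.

Answer: 2,6

Derivation:
col 0: drop X → no win
col 1: drop X → no win
col 2: drop X → WIN!
col 3: drop X → no win
col 4: drop X → no win
col 5: drop X → no win
col 6: drop X → WIN!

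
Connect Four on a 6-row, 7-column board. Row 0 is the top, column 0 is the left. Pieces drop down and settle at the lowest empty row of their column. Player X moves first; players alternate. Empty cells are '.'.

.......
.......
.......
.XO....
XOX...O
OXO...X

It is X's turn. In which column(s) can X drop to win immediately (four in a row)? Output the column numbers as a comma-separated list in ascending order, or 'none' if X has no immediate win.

col 0: drop X → no win
col 1: drop X → no win
col 2: drop X → no win
col 3: drop X → no win
col 4: drop X → no win
col 5: drop X → no win
col 6: drop X → no win

Answer: none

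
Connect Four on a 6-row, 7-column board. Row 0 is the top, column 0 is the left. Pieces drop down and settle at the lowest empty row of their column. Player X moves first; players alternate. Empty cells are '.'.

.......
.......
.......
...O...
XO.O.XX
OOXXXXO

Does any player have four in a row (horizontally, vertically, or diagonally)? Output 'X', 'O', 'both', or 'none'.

X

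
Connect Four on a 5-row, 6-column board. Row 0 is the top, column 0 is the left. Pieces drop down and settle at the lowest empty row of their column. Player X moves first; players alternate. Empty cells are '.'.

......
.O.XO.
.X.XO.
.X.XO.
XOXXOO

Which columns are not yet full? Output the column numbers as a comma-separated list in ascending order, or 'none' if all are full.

Answer: 0,1,2,3,4,5

Derivation:
col 0: top cell = '.' → open
col 1: top cell = '.' → open
col 2: top cell = '.' → open
col 3: top cell = '.' → open
col 4: top cell = '.' → open
col 5: top cell = '.' → open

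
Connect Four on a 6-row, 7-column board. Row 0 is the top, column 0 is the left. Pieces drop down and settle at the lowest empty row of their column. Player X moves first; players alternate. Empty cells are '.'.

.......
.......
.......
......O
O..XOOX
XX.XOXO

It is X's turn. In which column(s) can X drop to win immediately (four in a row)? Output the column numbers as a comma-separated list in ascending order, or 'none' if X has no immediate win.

Answer: 2

Derivation:
col 0: drop X → no win
col 1: drop X → no win
col 2: drop X → WIN!
col 3: drop X → no win
col 4: drop X → no win
col 5: drop X → no win
col 6: drop X → no win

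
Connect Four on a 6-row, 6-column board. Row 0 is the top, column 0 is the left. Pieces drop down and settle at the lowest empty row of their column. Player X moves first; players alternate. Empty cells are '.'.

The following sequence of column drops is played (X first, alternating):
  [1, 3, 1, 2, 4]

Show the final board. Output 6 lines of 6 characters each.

Answer: ......
......
......
......
.X....
.XOOX.

Derivation:
Move 1: X drops in col 1, lands at row 5
Move 2: O drops in col 3, lands at row 5
Move 3: X drops in col 1, lands at row 4
Move 4: O drops in col 2, lands at row 5
Move 5: X drops in col 4, lands at row 5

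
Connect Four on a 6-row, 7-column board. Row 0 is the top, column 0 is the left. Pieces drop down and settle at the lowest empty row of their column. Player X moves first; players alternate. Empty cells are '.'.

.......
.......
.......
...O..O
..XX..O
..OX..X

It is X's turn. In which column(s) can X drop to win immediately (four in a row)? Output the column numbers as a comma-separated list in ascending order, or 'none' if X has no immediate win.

col 0: drop X → no win
col 1: drop X → no win
col 2: drop X → no win
col 3: drop X → no win
col 4: drop X → no win
col 5: drop X → no win
col 6: drop X → no win

Answer: none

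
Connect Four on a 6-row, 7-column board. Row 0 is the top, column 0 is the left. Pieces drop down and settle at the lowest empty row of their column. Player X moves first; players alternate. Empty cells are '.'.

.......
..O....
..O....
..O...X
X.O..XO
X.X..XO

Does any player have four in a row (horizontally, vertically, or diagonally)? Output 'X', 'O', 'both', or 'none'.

O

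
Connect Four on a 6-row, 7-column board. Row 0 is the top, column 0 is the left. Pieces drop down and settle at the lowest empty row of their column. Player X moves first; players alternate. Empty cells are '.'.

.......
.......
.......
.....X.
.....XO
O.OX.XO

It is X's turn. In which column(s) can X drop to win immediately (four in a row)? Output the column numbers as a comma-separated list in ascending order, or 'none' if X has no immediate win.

Answer: 5

Derivation:
col 0: drop X → no win
col 1: drop X → no win
col 2: drop X → no win
col 3: drop X → no win
col 4: drop X → no win
col 5: drop X → WIN!
col 6: drop X → no win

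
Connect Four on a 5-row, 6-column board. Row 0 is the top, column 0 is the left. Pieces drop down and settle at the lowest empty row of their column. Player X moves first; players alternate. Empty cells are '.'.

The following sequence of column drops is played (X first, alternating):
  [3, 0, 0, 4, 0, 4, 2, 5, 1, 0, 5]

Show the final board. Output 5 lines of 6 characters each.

Answer: ......
O.....
X.....
X...OX
OXXXOO

Derivation:
Move 1: X drops in col 3, lands at row 4
Move 2: O drops in col 0, lands at row 4
Move 3: X drops in col 0, lands at row 3
Move 4: O drops in col 4, lands at row 4
Move 5: X drops in col 0, lands at row 2
Move 6: O drops in col 4, lands at row 3
Move 7: X drops in col 2, lands at row 4
Move 8: O drops in col 5, lands at row 4
Move 9: X drops in col 1, lands at row 4
Move 10: O drops in col 0, lands at row 1
Move 11: X drops in col 5, lands at row 3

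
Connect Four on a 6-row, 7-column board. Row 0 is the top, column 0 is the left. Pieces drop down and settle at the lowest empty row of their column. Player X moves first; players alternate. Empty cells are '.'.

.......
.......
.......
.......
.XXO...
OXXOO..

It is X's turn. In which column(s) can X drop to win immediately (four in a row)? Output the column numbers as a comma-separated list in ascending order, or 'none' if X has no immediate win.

col 0: drop X → no win
col 1: drop X → no win
col 2: drop X → no win
col 3: drop X → no win
col 4: drop X → no win
col 5: drop X → no win
col 6: drop X → no win

Answer: none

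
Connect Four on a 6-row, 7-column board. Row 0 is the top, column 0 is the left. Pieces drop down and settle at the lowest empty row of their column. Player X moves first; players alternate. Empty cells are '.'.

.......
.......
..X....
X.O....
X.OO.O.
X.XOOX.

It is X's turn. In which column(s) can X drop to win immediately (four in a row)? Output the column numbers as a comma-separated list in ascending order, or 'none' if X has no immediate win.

col 0: drop X → WIN!
col 1: drop X → no win
col 2: drop X → no win
col 3: drop X → no win
col 4: drop X → no win
col 5: drop X → no win
col 6: drop X → no win

Answer: 0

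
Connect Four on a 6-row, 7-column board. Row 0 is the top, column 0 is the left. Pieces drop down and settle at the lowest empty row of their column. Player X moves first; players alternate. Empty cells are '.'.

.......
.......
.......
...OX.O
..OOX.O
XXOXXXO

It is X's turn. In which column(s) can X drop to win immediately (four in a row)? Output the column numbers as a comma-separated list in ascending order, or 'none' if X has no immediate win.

col 0: drop X → no win
col 1: drop X → no win
col 2: drop X → no win
col 3: drop X → no win
col 4: drop X → WIN!
col 5: drop X → no win
col 6: drop X → no win

Answer: 4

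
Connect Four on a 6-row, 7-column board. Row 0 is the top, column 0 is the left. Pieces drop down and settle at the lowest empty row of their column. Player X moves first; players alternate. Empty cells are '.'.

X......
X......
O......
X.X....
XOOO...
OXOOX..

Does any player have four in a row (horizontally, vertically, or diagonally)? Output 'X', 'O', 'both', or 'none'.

none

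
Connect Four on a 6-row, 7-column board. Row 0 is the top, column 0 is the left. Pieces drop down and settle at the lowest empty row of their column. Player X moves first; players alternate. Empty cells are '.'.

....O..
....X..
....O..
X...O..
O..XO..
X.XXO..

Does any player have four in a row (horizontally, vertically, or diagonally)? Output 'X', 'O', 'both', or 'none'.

O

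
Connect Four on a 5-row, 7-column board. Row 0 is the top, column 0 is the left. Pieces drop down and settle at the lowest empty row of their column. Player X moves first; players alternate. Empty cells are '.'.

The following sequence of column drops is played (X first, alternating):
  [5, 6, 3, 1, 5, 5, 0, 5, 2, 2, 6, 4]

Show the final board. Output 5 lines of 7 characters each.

Move 1: X drops in col 5, lands at row 4
Move 2: O drops in col 6, lands at row 4
Move 3: X drops in col 3, lands at row 4
Move 4: O drops in col 1, lands at row 4
Move 5: X drops in col 5, lands at row 3
Move 6: O drops in col 5, lands at row 2
Move 7: X drops in col 0, lands at row 4
Move 8: O drops in col 5, lands at row 1
Move 9: X drops in col 2, lands at row 4
Move 10: O drops in col 2, lands at row 3
Move 11: X drops in col 6, lands at row 3
Move 12: O drops in col 4, lands at row 4

Answer: .......
.....O.
.....O.
..O..XX
XOXXOXO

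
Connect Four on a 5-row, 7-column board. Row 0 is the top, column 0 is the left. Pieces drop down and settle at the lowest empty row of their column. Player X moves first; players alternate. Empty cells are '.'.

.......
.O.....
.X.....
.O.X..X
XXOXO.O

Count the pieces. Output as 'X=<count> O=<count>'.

X=6 O=5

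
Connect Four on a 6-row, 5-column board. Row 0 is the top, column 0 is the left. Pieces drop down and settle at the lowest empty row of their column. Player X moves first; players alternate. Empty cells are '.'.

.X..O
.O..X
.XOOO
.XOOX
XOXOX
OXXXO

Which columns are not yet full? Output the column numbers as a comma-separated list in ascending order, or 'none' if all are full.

col 0: top cell = '.' → open
col 1: top cell = 'X' → FULL
col 2: top cell = '.' → open
col 3: top cell = '.' → open
col 4: top cell = 'O' → FULL

Answer: 0,2,3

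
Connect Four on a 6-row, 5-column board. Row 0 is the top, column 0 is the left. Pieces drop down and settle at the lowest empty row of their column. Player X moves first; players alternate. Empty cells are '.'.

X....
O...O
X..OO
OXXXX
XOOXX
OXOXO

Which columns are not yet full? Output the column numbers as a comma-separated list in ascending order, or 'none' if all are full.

col 0: top cell = 'X' → FULL
col 1: top cell = '.' → open
col 2: top cell = '.' → open
col 3: top cell = '.' → open
col 4: top cell = '.' → open

Answer: 1,2,3,4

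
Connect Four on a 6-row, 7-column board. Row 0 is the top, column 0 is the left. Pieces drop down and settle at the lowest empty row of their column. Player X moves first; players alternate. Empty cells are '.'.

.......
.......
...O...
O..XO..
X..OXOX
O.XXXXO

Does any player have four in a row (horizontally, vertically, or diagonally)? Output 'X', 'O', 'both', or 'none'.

both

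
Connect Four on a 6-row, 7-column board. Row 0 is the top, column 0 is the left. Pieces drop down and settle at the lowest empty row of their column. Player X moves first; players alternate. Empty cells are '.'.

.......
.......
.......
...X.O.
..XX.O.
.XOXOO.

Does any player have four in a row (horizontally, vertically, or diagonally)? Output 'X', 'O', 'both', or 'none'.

none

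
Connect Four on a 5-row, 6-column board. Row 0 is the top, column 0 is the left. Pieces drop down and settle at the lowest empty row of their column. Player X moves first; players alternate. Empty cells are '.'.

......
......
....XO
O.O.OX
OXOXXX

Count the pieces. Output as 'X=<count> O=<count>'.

X=6 O=6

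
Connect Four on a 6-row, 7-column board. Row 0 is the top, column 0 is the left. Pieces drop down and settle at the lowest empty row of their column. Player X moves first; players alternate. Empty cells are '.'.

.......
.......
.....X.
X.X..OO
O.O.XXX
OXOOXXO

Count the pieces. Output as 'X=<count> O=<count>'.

X=9 O=8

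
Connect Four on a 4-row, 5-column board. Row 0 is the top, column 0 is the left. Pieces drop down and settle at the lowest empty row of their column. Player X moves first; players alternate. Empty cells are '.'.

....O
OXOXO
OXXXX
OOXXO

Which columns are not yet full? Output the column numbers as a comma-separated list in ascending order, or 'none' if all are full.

Answer: 0,1,2,3

Derivation:
col 0: top cell = '.' → open
col 1: top cell = '.' → open
col 2: top cell = '.' → open
col 3: top cell = '.' → open
col 4: top cell = 'O' → FULL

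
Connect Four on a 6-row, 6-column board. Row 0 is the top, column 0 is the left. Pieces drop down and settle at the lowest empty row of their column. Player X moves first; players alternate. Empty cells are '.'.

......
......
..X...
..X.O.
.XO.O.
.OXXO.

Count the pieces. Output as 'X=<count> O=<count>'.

X=5 O=5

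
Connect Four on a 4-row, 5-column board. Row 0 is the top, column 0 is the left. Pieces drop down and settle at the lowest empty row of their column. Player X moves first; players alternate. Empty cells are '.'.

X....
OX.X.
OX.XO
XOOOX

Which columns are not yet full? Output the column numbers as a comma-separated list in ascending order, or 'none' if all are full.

Answer: 1,2,3,4

Derivation:
col 0: top cell = 'X' → FULL
col 1: top cell = '.' → open
col 2: top cell = '.' → open
col 3: top cell = '.' → open
col 4: top cell = '.' → open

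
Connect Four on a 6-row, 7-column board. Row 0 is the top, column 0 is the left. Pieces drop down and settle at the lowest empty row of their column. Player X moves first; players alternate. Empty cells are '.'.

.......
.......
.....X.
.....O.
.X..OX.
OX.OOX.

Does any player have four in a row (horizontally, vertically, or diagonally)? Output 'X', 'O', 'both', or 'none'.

none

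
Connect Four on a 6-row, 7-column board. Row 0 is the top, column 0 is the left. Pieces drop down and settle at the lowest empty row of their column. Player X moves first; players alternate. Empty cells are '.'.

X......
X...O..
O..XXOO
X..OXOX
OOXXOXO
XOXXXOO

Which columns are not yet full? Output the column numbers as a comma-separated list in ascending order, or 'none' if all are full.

Answer: 1,2,3,4,5,6

Derivation:
col 0: top cell = 'X' → FULL
col 1: top cell = '.' → open
col 2: top cell = '.' → open
col 3: top cell = '.' → open
col 4: top cell = '.' → open
col 5: top cell = '.' → open
col 6: top cell = '.' → open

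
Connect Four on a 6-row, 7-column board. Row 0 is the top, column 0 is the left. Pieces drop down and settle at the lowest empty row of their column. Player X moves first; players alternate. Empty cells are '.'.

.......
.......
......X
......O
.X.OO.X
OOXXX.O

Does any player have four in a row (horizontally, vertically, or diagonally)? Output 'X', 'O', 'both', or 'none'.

none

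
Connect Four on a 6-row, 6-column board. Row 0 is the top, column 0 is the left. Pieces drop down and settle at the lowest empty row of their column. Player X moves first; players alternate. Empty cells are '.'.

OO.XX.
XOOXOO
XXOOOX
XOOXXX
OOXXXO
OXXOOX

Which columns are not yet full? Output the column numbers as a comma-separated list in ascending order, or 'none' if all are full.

col 0: top cell = 'O' → FULL
col 1: top cell = 'O' → FULL
col 2: top cell = '.' → open
col 3: top cell = 'X' → FULL
col 4: top cell = 'X' → FULL
col 5: top cell = '.' → open

Answer: 2,5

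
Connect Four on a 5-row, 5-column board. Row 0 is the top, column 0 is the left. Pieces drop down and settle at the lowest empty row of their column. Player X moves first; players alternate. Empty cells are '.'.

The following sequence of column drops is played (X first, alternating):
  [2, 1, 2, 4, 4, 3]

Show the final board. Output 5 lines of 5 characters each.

Move 1: X drops in col 2, lands at row 4
Move 2: O drops in col 1, lands at row 4
Move 3: X drops in col 2, lands at row 3
Move 4: O drops in col 4, lands at row 4
Move 5: X drops in col 4, lands at row 3
Move 6: O drops in col 3, lands at row 4

Answer: .....
.....
.....
..X.X
.OXOO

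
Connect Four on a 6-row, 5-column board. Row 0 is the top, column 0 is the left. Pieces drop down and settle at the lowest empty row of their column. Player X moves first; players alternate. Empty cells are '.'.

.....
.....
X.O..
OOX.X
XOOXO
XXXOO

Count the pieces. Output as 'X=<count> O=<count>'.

X=8 O=8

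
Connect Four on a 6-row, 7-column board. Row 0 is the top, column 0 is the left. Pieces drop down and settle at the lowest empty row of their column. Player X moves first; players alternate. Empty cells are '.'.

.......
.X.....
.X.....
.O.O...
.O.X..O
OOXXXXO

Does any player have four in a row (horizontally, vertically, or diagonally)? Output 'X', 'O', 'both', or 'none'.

X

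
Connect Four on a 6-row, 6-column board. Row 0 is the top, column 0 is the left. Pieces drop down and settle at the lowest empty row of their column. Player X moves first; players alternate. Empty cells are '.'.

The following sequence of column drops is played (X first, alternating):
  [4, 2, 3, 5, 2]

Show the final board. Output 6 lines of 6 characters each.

Move 1: X drops in col 4, lands at row 5
Move 2: O drops in col 2, lands at row 5
Move 3: X drops in col 3, lands at row 5
Move 4: O drops in col 5, lands at row 5
Move 5: X drops in col 2, lands at row 4

Answer: ......
......
......
......
..X...
..OXXO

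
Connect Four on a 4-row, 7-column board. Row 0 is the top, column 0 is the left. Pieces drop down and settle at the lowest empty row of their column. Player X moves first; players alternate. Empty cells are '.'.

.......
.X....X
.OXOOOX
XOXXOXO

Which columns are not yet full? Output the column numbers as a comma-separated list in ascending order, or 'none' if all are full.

Answer: 0,1,2,3,4,5,6

Derivation:
col 0: top cell = '.' → open
col 1: top cell = '.' → open
col 2: top cell = '.' → open
col 3: top cell = '.' → open
col 4: top cell = '.' → open
col 5: top cell = '.' → open
col 6: top cell = '.' → open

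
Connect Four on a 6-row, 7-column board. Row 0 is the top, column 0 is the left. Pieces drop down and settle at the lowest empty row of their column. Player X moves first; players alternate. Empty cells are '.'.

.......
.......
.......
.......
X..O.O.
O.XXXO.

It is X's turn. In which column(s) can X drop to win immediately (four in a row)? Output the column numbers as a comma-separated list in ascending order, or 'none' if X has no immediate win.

Answer: 1

Derivation:
col 0: drop X → no win
col 1: drop X → WIN!
col 2: drop X → no win
col 3: drop X → no win
col 4: drop X → no win
col 5: drop X → no win
col 6: drop X → no win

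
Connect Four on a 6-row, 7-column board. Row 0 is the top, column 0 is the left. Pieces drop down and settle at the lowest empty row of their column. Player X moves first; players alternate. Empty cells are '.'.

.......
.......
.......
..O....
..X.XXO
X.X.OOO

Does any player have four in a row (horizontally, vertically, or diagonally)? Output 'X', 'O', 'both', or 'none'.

none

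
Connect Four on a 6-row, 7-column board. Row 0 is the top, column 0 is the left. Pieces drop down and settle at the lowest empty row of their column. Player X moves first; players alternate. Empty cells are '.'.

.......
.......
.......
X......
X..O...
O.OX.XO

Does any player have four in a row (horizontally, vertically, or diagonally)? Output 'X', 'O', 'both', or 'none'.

none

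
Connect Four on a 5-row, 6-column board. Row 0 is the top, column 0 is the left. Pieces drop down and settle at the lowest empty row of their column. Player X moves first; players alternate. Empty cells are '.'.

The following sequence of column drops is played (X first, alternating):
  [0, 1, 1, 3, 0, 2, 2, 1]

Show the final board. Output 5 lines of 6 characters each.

Answer: ......
......
.O....
XXX...
XOOO..

Derivation:
Move 1: X drops in col 0, lands at row 4
Move 2: O drops in col 1, lands at row 4
Move 3: X drops in col 1, lands at row 3
Move 4: O drops in col 3, lands at row 4
Move 5: X drops in col 0, lands at row 3
Move 6: O drops in col 2, lands at row 4
Move 7: X drops in col 2, lands at row 3
Move 8: O drops in col 1, lands at row 2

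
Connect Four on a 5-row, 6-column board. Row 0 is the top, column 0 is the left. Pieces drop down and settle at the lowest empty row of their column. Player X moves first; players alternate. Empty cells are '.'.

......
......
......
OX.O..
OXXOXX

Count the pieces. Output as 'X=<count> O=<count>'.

X=5 O=4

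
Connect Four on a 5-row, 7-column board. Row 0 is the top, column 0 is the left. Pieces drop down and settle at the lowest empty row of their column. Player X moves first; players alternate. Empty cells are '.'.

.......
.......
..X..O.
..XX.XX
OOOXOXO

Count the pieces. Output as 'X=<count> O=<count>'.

X=7 O=6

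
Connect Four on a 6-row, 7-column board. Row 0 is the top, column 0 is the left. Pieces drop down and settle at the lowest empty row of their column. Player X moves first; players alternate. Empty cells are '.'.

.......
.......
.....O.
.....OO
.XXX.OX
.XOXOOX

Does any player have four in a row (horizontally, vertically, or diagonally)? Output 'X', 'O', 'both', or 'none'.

O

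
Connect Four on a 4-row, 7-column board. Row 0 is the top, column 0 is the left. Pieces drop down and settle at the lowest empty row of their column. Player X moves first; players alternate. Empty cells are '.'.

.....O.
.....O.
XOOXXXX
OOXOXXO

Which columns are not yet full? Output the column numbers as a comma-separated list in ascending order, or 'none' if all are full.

Answer: 0,1,2,3,4,6

Derivation:
col 0: top cell = '.' → open
col 1: top cell = '.' → open
col 2: top cell = '.' → open
col 3: top cell = '.' → open
col 4: top cell = '.' → open
col 5: top cell = 'O' → FULL
col 6: top cell = '.' → open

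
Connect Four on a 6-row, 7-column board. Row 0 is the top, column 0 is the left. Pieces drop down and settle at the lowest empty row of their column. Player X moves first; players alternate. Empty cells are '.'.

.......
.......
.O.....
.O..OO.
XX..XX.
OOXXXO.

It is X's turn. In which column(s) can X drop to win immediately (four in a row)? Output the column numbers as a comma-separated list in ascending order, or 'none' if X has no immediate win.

col 0: drop X → no win
col 1: drop X → no win
col 2: drop X → no win
col 3: drop X → no win
col 4: drop X → no win
col 5: drop X → no win
col 6: drop X → no win

Answer: none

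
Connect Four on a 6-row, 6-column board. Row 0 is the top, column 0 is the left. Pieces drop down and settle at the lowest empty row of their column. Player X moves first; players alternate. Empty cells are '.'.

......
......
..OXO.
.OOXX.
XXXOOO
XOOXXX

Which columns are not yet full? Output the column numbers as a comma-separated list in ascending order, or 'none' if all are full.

Answer: 0,1,2,3,4,5

Derivation:
col 0: top cell = '.' → open
col 1: top cell = '.' → open
col 2: top cell = '.' → open
col 3: top cell = '.' → open
col 4: top cell = '.' → open
col 5: top cell = '.' → open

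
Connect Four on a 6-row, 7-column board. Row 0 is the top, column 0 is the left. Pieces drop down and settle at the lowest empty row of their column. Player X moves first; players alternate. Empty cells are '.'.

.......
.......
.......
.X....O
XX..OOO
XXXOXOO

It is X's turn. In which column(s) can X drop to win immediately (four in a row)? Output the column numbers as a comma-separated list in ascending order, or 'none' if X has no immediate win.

col 0: drop X → no win
col 1: drop X → WIN!
col 2: drop X → no win
col 3: drop X → no win
col 4: drop X → no win
col 5: drop X → no win
col 6: drop X → no win

Answer: 1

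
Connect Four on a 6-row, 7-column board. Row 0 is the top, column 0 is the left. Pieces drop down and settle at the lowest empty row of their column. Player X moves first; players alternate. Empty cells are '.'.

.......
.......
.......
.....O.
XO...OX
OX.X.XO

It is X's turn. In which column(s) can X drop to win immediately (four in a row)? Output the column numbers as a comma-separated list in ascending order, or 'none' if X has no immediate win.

col 0: drop X → no win
col 1: drop X → no win
col 2: drop X → no win
col 3: drop X → no win
col 4: drop X → no win
col 5: drop X → no win
col 6: drop X → no win

Answer: none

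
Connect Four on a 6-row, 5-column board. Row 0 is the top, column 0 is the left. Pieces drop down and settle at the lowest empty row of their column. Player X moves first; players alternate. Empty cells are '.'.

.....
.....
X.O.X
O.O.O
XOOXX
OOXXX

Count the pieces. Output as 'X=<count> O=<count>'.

X=8 O=8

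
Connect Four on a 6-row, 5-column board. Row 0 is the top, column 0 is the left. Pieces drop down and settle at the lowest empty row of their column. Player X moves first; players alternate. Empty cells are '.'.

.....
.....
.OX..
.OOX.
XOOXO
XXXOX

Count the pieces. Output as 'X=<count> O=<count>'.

X=8 O=7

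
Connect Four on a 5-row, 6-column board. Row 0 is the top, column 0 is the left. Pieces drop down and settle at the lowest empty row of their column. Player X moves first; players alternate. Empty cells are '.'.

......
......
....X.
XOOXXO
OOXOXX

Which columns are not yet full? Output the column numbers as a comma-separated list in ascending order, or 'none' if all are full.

Answer: 0,1,2,3,4,5

Derivation:
col 0: top cell = '.' → open
col 1: top cell = '.' → open
col 2: top cell = '.' → open
col 3: top cell = '.' → open
col 4: top cell = '.' → open
col 5: top cell = '.' → open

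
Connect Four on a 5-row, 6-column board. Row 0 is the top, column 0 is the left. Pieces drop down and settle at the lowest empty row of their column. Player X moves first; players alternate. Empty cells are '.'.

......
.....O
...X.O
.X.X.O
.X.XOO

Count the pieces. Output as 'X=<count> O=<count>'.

X=5 O=5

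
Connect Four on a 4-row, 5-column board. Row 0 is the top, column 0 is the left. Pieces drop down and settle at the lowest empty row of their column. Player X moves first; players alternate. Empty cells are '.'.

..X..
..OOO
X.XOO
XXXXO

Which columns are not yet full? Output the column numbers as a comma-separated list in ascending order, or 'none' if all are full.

col 0: top cell = '.' → open
col 1: top cell = '.' → open
col 2: top cell = 'X' → FULL
col 3: top cell = '.' → open
col 4: top cell = '.' → open

Answer: 0,1,3,4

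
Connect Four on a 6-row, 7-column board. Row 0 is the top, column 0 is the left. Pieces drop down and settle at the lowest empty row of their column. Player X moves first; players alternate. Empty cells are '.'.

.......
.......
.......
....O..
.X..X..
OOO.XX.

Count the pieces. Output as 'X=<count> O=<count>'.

X=4 O=4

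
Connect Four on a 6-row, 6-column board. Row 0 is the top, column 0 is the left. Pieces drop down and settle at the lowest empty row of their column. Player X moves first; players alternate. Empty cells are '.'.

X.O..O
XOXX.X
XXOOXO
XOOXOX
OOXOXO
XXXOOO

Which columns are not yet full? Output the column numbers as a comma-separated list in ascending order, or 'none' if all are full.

col 0: top cell = 'X' → FULL
col 1: top cell = '.' → open
col 2: top cell = 'O' → FULL
col 3: top cell = '.' → open
col 4: top cell = '.' → open
col 5: top cell = 'O' → FULL

Answer: 1,3,4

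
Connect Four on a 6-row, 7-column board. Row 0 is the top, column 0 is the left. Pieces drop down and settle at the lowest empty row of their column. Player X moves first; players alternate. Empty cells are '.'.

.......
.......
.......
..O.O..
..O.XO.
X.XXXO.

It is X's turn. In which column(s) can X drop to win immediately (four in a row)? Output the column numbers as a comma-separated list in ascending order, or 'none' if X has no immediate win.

Answer: 1

Derivation:
col 0: drop X → no win
col 1: drop X → WIN!
col 2: drop X → no win
col 3: drop X → no win
col 4: drop X → no win
col 5: drop X → no win
col 6: drop X → no win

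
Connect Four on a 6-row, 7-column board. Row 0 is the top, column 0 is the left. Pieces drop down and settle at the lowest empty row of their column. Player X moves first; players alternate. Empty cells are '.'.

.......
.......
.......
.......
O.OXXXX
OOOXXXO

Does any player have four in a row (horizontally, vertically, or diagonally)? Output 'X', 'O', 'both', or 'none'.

X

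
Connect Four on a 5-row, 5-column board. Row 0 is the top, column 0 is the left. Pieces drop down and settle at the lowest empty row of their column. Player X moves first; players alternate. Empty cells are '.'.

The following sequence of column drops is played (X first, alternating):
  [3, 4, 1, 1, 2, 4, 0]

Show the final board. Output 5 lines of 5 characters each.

Move 1: X drops in col 3, lands at row 4
Move 2: O drops in col 4, lands at row 4
Move 3: X drops in col 1, lands at row 4
Move 4: O drops in col 1, lands at row 3
Move 5: X drops in col 2, lands at row 4
Move 6: O drops in col 4, lands at row 3
Move 7: X drops in col 0, lands at row 4

Answer: .....
.....
.....
.O..O
XXXXO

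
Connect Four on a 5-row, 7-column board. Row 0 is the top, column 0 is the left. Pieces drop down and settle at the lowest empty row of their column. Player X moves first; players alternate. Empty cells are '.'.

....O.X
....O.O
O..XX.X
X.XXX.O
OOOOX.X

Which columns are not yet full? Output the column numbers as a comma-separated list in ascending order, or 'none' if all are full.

Answer: 0,1,2,3,5

Derivation:
col 0: top cell = '.' → open
col 1: top cell = '.' → open
col 2: top cell = '.' → open
col 3: top cell = '.' → open
col 4: top cell = 'O' → FULL
col 5: top cell = '.' → open
col 6: top cell = 'X' → FULL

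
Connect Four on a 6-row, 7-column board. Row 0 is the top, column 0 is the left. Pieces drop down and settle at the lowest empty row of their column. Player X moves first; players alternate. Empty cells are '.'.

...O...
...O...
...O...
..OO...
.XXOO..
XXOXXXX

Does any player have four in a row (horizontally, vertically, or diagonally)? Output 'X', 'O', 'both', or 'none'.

both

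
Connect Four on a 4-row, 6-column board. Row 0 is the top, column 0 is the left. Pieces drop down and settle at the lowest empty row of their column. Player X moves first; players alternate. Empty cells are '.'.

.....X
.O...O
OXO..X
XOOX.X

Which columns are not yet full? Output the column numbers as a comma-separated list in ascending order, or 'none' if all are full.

col 0: top cell = '.' → open
col 1: top cell = '.' → open
col 2: top cell = '.' → open
col 3: top cell = '.' → open
col 4: top cell = '.' → open
col 5: top cell = 'X' → FULL

Answer: 0,1,2,3,4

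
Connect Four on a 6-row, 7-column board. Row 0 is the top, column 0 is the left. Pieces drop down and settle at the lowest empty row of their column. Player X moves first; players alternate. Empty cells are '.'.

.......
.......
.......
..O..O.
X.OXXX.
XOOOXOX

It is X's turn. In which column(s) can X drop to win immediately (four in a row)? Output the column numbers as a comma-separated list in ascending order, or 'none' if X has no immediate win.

Answer: 6

Derivation:
col 0: drop X → no win
col 1: drop X → no win
col 2: drop X → no win
col 3: drop X → no win
col 4: drop X → no win
col 5: drop X → no win
col 6: drop X → WIN!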